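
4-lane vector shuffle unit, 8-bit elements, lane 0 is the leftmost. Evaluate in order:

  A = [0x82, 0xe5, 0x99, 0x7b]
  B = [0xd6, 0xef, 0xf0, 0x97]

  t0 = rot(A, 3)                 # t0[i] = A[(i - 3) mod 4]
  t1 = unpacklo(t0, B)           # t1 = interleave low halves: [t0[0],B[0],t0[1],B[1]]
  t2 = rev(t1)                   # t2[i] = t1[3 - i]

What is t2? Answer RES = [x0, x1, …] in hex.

→ t0 |e5|99|7b|82|
→ t1 |e5|d6|99|ef|
→ t2 |ef|99|d6|e5|

RES = [0xef, 0x99, 0xd6, 0xe5]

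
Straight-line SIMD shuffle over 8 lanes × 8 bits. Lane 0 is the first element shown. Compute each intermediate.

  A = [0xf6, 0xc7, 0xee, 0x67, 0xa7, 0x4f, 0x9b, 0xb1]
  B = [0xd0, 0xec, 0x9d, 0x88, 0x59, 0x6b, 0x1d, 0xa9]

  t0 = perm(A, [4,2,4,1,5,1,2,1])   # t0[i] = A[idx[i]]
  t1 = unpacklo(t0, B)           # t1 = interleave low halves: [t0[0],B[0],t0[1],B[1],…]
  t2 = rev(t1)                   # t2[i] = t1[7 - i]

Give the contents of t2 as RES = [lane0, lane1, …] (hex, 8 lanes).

t0 = [0xa7, 0xee, 0xa7, 0xc7, 0x4f, 0xc7, 0xee, 0xc7]
t1 = [0xa7, 0xd0, 0xee, 0xec, 0xa7, 0x9d, 0xc7, 0x88]
t2 = [0x88, 0xc7, 0x9d, 0xa7, 0xec, 0xee, 0xd0, 0xa7]

RES = [ 0x88  0xc7  0x9d  0xa7  0xec  0xee  0xd0  0xa7 ]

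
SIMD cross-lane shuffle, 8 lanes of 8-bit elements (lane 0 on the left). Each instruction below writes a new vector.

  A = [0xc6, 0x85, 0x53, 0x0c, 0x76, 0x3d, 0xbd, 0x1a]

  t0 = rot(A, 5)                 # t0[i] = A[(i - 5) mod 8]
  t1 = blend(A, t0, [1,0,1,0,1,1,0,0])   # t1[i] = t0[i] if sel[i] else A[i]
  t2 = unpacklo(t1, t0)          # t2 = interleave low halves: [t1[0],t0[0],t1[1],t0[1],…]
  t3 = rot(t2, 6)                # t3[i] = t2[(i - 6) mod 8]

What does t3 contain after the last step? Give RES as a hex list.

→ t0 |0c|76|3d|bd|1a|c6|85|53|
→ t1 |0c|85|3d|0c|1a|c6|bd|1a|
→ t2 |0c|0c|85|76|3d|3d|0c|bd|
→ t3 |85|76|3d|3d|0c|bd|0c|0c|

RES = [0x85, 0x76, 0x3d, 0x3d, 0x0c, 0xbd, 0x0c, 0x0c]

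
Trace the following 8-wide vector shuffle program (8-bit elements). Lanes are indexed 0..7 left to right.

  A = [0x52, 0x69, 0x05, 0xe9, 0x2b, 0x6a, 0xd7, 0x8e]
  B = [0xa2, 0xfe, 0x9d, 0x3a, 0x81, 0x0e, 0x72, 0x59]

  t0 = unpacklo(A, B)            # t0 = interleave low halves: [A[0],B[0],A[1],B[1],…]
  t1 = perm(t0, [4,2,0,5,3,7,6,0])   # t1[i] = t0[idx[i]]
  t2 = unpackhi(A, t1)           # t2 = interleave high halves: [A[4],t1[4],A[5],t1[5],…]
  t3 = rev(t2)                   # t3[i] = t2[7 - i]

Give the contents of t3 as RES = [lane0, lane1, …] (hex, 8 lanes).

t0 = [0x52, 0xa2, 0x69, 0xfe, 0x05, 0x9d, 0xe9, 0x3a]
t1 = [0x05, 0x69, 0x52, 0x9d, 0xfe, 0x3a, 0xe9, 0x52]
t2 = [0x2b, 0xfe, 0x6a, 0x3a, 0xd7, 0xe9, 0x8e, 0x52]
t3 = [0x52, 0x8e, 0xe9, 0xd7, 0x3a, 0x6a, 0xfe, 0x2b]

RES = [0x52, 0x8e, 0xe9, 0xd7, 0x3a, 0x6a, 0xfe, 0x2b]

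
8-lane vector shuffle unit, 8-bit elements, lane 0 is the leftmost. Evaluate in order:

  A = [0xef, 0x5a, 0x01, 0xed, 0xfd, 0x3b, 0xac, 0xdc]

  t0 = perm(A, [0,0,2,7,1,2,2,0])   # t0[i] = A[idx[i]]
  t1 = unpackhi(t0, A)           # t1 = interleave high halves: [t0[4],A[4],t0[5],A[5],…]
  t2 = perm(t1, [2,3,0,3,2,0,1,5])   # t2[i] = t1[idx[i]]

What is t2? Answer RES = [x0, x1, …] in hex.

t0 = [0xef, 0xef, 0x01, 0xdc, 0x5a, 0x01, 0x01, 0xef]
t1 = [0x5a, 0xfd, 0x01, 0x3b, 0x01, 0xac, 0xef, 0xdc]
t2 = [0x01, 0x3b, 0x5a, 0x3b, 0x01, 0x5a, 0xfd, 0xac]

RES = [ 0x01  0x3b  0x5a  0x3b  0x01  0x5a  0xfd  0xac ]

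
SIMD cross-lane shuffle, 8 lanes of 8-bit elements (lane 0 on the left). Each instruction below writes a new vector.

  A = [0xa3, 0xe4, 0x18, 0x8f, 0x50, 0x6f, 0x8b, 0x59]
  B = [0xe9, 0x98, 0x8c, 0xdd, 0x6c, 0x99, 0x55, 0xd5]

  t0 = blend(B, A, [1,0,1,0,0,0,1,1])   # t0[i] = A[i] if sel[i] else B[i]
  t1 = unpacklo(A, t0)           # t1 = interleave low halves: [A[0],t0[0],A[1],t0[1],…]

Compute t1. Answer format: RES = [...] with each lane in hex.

RES = [0xa3, 0xa3, 0xe4, 0x98, 0x18, 0x18, 0x8f, 0xdd]

  t0: a3 98 18 dd 6c 99 8b 59
  t1: a3 a3 e4 98 18 18 8f dd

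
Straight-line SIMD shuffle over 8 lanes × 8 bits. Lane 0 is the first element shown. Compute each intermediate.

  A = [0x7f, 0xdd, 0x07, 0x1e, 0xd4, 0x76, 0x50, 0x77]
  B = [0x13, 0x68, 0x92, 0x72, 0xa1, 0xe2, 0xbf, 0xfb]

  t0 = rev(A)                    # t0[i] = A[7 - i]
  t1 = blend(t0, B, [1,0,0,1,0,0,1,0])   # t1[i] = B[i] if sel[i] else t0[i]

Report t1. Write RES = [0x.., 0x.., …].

RES = [0x13, 0x50, 0x76, 0x72, 0x1e, 0x07, 0xbf, 0x7f]

  t0: 77 50 76 d4 1e 07 dd 7f
  t1: 13 50 76 72 1e 07 bf 7f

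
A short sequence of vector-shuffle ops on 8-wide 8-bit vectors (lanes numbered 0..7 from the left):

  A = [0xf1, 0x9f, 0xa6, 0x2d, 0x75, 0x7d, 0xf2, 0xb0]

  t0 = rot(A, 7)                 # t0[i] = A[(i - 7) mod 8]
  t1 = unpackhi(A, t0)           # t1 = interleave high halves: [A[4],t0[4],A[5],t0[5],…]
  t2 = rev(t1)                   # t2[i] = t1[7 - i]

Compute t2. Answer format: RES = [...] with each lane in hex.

→ t0 |9f|a6|2d|75|7d|f2|b0|f1|
→ t1 |75|7d|7d|f2|f2|b0|b0|f1|
→ t2 |f1|b0|b0|f2|f2|7d|7d|75|

RES = [ 0xf1  0xb0  0xb0  0xf2  0xf2  0x7d  0x7d  0x75 ]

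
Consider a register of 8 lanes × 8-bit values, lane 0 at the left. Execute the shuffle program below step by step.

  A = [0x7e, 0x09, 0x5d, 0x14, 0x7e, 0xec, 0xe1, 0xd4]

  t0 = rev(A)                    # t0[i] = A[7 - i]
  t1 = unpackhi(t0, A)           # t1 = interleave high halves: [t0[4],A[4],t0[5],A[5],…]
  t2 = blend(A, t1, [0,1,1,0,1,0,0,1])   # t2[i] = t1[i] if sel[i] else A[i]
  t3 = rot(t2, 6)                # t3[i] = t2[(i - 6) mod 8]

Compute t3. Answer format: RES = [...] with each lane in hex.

t0 = [0xd4, 0xe1, 0xec, 0x7e, 0x14, 0x5d, 0x09, 0x7e]
t1 = [0x14, 0x7e, 0x5d, 0xec, 0x09, 0xe1, 0x7e, 0xd4]
t2 = [0x7e, 0x7e, 0x5d, 0x14, 0x09, 0xec, 0xe1, 0xd4]
t3 = [0x5d, 0x14, 0x09, 0xec, 0xe1, 0xd4, 0x7e, 0x7e]

RES = [0x5d, 0x14, 0x09, 0xec, 0xe1, 0xd4, 0x7e, 0x7e]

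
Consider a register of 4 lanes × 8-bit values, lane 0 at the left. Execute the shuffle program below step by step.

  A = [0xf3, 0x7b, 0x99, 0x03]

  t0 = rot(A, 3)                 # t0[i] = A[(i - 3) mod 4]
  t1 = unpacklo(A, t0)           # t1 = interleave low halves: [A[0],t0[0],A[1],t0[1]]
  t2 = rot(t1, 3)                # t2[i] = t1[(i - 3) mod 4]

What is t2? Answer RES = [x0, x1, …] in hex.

RES = [ 0x7b  0x7b  0x99  0xf3 ]

→ t0 |7b|99|03|f3|
→ t1 |f3|7b|7b|99|
→ t2 |7b|7b|99|f3|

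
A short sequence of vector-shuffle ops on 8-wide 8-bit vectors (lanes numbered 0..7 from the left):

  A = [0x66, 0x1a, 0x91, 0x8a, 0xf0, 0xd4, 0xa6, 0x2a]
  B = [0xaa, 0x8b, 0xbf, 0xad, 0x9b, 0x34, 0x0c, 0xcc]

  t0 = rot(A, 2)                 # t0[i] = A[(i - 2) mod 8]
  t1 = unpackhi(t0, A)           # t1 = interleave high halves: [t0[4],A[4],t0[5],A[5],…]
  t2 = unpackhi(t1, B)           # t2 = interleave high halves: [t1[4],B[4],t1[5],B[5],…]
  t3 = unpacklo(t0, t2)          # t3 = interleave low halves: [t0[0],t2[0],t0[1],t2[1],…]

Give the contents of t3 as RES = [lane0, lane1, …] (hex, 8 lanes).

  t0: a6 2a 66 1a 91 8a f0 d4
  t1: 91 f0 8a d4 f0 a6 d4 2a
  t2: f0 9b a6 34 d4 0c 2a cc
  t3: a6 f0 2a 9b 66 a6 1a 34

RES = [ 0xa6  0xf0  0x2a  0x9b  0x66  0xa6  0x1a  0x34 ]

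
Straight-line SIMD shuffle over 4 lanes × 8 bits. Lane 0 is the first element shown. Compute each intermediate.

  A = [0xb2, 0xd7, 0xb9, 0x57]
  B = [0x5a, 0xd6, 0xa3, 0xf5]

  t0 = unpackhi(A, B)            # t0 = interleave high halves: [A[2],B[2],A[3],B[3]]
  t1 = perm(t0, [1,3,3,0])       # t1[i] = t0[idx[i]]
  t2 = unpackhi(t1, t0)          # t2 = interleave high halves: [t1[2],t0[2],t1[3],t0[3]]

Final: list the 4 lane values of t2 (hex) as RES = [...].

RES = [ 0xf5  0x57  0xb9  0xf5 ]

t0 = [0xb9, 0xa3, 0x57, 0xf5]
t1 = [0xa3, 0xf5, 0xf5, 0xb9]
t2 = [0xf5, 0x57, 0xb9, 0xf5]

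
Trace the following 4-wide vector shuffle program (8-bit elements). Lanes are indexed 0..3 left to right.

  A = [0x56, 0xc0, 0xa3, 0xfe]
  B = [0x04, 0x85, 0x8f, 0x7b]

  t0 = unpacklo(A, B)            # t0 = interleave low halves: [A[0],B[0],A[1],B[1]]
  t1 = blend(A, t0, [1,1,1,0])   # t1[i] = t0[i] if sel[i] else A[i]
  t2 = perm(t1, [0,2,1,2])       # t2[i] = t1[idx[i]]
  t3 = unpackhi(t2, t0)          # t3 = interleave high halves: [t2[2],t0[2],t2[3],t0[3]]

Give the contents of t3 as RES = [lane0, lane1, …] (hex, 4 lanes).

  t0: 56 04 c0 85
  t1: 56 04 c0 fe
  t2: 56 c0 04 c0
  t3: 04 c0 c0 85

RES = [0x04, 0xc0, 0xc0, 0x85]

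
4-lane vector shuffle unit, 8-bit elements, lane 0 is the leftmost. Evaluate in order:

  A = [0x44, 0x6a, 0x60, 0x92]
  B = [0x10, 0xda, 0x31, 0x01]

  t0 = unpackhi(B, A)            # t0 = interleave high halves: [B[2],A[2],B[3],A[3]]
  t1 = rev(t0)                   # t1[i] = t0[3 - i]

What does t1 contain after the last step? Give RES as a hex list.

→ t0 |31|60|01|92|
→ t1 |92|01|60|31|

RES = [0x92, 0x01, 0x60, 0x31]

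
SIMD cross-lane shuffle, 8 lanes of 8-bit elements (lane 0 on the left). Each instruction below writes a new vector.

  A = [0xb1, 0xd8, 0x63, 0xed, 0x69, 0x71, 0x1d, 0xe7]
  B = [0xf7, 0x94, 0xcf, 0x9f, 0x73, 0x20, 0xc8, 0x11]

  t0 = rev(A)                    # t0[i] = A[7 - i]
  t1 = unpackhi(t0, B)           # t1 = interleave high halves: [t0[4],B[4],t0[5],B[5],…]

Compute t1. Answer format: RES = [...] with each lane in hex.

→ t0 |e7|1d|71|69|ed|63|d8|b1|
→ t1 |ed|73|63|20|d8|c8|b1|11|

RES = [0xed, 0x73, 0x63, 0x20, 0xd8, 0xc8, 0xb1, 0x11]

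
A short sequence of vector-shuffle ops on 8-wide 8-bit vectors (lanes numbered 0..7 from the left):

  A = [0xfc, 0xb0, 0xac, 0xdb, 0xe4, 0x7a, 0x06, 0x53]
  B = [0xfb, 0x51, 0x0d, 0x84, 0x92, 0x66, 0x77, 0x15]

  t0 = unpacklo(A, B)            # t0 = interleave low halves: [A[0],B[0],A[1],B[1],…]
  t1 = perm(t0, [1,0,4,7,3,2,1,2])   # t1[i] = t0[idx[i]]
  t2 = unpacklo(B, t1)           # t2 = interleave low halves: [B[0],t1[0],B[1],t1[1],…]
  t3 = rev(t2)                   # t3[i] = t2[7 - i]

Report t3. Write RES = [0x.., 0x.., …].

RES = [ 0x84  0x84  0xac  0x0d  0xfc  0x51  0xfb  0xfb ]

→ t0 |fc|fb|b0|51|ac|0d|db|84|
→ t1 |fb|fc|ac|84|51|b0|fb|b0|
→ t2 |fb|fb|51|fc|0d|ac|84|84|
→ t3 |84|84|ac|0d|fc|51|fb|fb|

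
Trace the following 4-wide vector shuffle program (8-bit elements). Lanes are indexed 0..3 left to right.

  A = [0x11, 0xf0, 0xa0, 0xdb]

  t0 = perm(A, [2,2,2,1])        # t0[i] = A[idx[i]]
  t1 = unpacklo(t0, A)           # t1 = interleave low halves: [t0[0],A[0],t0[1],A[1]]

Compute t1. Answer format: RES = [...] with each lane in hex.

RES = [ 0xa0  0x11  0xa0  0xf0 ]

t0 = [0xa0, 0xa0, 0xa0, 0xf0]
t1 = [0xa0, 0x11, 0xa0, 0xf0]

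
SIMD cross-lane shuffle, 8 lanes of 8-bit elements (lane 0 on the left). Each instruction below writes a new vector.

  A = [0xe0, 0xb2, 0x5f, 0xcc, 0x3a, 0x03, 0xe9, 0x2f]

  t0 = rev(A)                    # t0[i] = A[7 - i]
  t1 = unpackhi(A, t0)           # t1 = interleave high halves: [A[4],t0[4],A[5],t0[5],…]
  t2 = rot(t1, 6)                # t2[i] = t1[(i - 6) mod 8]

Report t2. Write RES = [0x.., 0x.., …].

→ t0 |2f|e9|03|3a|cc|5f|b2|e0|
→ t1 |3a|cc|03|5f|e9|b2|2f|e0|
→ t2 |03|5f|e9|b2|2f|e0|3a|cc|

RES = [0x03, 0x5f, 0xe9, 0xb2, 0x2f, 0xe0, 0x3a, 0xcc]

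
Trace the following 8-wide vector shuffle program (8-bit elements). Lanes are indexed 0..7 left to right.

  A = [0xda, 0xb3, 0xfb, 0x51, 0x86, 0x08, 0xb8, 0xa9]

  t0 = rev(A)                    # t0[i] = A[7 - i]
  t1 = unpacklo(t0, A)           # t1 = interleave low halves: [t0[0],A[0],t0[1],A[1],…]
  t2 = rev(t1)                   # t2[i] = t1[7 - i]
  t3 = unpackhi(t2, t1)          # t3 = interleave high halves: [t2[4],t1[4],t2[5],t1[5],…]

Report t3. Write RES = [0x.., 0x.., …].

RES = [ 0xb3  0x08  0xb8  0xfb  0xda  0x86  0xa9  0x51 ]

  t0: a9 b8 08 86 51 fb b3 da
  t1: a9 da b8 b3 08 fb 86 51
  t2: 51 86 fb 08 b3 b8 da a9
  t3: b3 08 b8 fb da 86 a9 51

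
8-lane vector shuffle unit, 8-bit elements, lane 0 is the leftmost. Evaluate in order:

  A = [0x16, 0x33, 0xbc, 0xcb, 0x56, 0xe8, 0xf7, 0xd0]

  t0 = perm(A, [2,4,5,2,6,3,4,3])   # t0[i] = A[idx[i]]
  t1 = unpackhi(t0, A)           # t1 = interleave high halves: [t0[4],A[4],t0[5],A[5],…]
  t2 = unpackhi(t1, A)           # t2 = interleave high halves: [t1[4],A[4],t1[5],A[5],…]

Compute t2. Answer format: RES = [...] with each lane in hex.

RES = [0x56, 0x56, 0xf7, 0xe8, 0xcb, 0xf7, 0xd0, 0xd0]

  t0: bc 56 e8 bc f7 cb 56 cb
  t1: f7 56 cb e8 56 f7 cb d0
  t2: 56 56 f7 e8 cb f7 d0 d0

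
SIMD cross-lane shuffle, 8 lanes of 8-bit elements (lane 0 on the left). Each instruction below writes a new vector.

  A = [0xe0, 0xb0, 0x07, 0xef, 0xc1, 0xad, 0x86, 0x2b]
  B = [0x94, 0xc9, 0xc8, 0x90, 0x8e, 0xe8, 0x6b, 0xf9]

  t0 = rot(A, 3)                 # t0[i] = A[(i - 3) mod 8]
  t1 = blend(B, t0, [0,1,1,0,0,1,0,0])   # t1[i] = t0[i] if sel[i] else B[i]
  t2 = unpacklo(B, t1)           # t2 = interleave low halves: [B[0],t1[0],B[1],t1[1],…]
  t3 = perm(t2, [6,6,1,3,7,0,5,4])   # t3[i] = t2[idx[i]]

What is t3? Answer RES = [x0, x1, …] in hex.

RES = [0x90, 0x90, 0x94, 0x86, 0x90, 0x94, 0x2b, 0xc8]

→ t0 |ad|86|2b|e0|b0|07|ef|c1|
→ t1 |94|86|2b|90|8e|07|6b|f9|
→ t2 |94|94|c9|86|c8|2b|90|90|
→ t3 |90|90|94|86|90|94|2b|c8|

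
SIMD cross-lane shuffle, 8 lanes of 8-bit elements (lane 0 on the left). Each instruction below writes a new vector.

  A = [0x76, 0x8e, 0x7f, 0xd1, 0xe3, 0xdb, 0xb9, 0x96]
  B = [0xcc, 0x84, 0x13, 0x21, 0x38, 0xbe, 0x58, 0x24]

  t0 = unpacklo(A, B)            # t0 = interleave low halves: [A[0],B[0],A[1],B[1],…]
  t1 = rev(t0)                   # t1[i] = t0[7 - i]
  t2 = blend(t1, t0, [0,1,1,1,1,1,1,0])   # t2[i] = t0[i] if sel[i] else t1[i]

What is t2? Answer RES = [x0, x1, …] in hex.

→ t0 |76|cc|8e|84|7f|13|d1|21|
→ t1 |21|d1|13|7f|84|8e|cc|76|
→ t2 |21|cc|8e|84|7f|13|d1|76|

RES = [ 0x21  0xcc  0x8e  0x84  0x7f  0x13  0xd1  0x76 ]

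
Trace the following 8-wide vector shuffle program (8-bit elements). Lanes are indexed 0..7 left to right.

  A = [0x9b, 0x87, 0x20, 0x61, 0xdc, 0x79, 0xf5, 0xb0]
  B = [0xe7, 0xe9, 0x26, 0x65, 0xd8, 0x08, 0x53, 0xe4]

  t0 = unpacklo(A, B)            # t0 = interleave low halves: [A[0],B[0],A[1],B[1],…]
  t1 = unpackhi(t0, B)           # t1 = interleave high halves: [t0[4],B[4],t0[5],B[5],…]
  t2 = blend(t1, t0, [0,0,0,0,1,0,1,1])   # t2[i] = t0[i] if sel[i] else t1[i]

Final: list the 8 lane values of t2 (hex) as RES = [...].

t0 = [0x9b, 0xe7, 0x87, 0xe9, 0x20, 0x26, 0x61, 0x65]
t1 = [0x20, 0xd8, 0x26, 0x08, 0x61, 0x53, 0x65, 0xe4]
t2 = [0x20, 0xd8, 0x26, 0x08, 0x20, 0x53, 0x61, 0x65]

RES = [0x20, 0xd8, 0x26, 0x08, 0x20, 0x53, 0x61, 0x65]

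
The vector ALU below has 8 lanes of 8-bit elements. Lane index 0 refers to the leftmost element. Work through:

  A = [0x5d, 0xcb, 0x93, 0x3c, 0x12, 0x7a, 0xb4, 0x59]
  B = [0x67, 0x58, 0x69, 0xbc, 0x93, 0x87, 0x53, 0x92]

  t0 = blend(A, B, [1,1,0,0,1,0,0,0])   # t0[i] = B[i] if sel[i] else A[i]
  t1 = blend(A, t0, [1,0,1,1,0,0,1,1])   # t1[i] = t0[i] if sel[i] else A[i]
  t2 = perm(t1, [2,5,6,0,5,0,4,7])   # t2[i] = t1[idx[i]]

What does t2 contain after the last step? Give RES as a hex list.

→ t0 |67|58|93|3c|93|7a|b4|59|
→ t1 |67|cb|93|3c|12|7a|b4|59|
→ t2 |93|7a|b4|67|7a|67|12|59|

RES = [ 0x93  0x7a  0xb4  0x67  0x7a  0x67  0x12  0x59 ]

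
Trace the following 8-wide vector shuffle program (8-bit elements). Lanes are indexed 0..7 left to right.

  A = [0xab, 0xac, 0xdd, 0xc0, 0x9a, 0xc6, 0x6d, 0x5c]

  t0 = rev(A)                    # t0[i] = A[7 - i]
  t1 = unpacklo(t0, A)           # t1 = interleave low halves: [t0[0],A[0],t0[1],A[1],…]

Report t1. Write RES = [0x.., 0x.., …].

t0 = [0x5c, 0x6d, 0xc6, 0x9a, 0xc0, 0xdd, 0xac, 0xab]
t1 = [0x5c, 0xab, 0x6d, 0xac, 0xc6, 0xdd, 0x9a, 0xc0]

RES = [0x5c, 0xab, 0x6d, 0xac, 0xc6, 0xdd, 0x9a, 0xc0]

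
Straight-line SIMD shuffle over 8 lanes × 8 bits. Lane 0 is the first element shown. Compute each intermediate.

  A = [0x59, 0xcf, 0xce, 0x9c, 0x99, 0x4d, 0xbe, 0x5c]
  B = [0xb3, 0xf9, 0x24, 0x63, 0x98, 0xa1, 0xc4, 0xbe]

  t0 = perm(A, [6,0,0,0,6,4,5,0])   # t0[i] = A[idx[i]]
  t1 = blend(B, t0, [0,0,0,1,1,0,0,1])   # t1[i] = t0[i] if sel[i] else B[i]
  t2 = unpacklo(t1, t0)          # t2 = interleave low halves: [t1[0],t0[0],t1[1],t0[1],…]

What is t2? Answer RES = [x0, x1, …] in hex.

RES = [ 0xb3  0xbe  0xf9  0x59  0x24  0x59  0x59  0x59 ]

t0 = [0xbe, 0x59, 0x59, 0x59, 0xbe, 0x99, 0x4d, 0x59]
t1 = [0xb3, 0xf9, 0x24, 0x59, 0xbe, 0xa1, 0xc4, 0x59]
t2 = [0xb3, 0xbe, 0xf9, 0x59, 0x24, 0x59, 0x59, 0x59]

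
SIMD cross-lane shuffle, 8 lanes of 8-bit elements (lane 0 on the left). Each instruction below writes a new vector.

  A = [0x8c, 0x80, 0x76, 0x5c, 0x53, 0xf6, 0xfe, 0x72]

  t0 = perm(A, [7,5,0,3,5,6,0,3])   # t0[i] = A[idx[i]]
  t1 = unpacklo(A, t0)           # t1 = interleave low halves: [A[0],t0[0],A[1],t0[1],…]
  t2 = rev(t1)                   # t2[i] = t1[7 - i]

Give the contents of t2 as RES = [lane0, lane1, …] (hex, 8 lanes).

  t0: 72 f6 8c 5c f6 fe 8c 5c
  t1: 8c 72 80 f6 76 8c 5c 5c
  t2: 5c 5c 8c 76 f6 80 72 8c

RES = [0x5c, 0x5c, 0x8c, 0x76, 0xf6, 0x80, 0x72, 0x8c]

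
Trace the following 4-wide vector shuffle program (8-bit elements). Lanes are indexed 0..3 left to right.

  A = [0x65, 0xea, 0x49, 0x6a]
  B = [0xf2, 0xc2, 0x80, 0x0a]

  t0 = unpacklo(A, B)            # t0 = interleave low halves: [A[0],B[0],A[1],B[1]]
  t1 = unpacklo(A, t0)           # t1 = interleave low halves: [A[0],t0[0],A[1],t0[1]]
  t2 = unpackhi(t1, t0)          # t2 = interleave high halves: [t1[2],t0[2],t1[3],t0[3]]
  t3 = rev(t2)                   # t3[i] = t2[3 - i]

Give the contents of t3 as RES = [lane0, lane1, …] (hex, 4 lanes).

  t0: 65 f2 ea c2
  t1: 65 65 ea f2
  t2: ea ea f2 c2
  t3: c2 f2 ea ea

RES = [ 0xc2  0xf2  0xea  0xea ]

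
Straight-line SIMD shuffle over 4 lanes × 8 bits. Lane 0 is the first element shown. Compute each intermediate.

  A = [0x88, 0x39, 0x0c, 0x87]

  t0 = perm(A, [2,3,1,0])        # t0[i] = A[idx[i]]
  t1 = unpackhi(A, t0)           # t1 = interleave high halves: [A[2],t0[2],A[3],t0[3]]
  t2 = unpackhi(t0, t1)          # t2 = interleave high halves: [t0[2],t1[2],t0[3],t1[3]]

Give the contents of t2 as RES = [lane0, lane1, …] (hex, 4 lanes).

RES = [0x39, 0x87, 0x88, 0x88]

→ t0 |0c|87|39|88|
→ t1 |0c|39|87|88|
→ t2 |39|87|88|88|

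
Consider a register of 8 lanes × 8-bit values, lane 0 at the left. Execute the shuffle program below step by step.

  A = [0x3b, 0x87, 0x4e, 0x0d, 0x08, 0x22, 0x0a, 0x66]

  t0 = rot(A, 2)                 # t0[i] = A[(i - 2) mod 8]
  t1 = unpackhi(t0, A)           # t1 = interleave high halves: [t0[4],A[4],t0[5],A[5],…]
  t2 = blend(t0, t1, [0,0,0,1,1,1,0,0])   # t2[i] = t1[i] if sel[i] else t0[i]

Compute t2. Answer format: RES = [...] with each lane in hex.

RES = [ 0x0a  0x66  0x3b  0x22  0x08  0x0a  0x08  0x22 ]

t0 = [0x0a, 0x66, 0x3b, 0x87, 0x4e, 0x0d, 0x08, 0x22]
t1 = [0x4e, 0x08, 0x0d, 0x22, 0x08, 0x0a, 0x22, 0x66]
t2 = [0x0a, 0x66, 0x3b, 0x22, 0x08, 0x0a, 0x08, 0x22]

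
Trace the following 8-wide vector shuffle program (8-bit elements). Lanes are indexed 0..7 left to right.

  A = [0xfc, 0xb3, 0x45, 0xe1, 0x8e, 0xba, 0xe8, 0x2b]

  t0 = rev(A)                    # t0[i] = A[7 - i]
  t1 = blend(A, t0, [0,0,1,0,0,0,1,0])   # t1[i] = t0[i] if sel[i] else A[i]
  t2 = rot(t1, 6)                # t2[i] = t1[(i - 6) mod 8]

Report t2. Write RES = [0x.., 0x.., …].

  t0: 2b e8 ba 8e e1 45 b3 fc
  t1: fc b3 ba e1 8e ba b3 2b
  t2: ba e1 8e ba b3 2b fc b3

RES = [0xba, 0xe1, 0x8e, 0xba, 0xb3, 0x2b, 0xfc, 0xb3]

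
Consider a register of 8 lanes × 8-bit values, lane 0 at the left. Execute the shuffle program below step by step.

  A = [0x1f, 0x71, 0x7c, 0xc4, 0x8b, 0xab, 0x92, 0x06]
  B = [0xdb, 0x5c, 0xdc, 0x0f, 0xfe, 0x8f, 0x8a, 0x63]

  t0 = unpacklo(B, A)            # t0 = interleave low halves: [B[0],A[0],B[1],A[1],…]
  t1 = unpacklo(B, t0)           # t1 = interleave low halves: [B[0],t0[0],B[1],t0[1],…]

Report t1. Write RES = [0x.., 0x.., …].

RES = [0xdb, 0xdb, 0x5c, 0x1f, 0xdc, 0x5c, 0x0f, 0x71]

t0 = [0xdb, 0x1f, 0x5c, 0x71, 0xdc, 0x7c, 0x0f, 0xc4]
t1 = [0xdb, 0xdb, 0x5c, 0x1f, 0xdc, 0x5c, 0x0f, 0x71]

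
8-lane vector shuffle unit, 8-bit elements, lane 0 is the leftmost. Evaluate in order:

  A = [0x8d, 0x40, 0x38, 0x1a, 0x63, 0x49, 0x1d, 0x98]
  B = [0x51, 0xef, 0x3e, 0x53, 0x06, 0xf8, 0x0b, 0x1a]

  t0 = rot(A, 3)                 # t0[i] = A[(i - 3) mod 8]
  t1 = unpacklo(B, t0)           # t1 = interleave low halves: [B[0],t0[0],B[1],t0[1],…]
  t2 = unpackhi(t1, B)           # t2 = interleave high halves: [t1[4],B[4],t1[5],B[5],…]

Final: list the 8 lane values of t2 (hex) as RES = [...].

RES = [0x3e, 0x06, 0x98, 0xf8, 0x53, 0x0b, 0x8d, 0x1a]

  t0: 49 1d 98 8d 40 38 1a 63
  t1: 51 49 ef 1d 3e 98 53 8d
  t2: 3e 06 98 f8 53 0b 8d 1a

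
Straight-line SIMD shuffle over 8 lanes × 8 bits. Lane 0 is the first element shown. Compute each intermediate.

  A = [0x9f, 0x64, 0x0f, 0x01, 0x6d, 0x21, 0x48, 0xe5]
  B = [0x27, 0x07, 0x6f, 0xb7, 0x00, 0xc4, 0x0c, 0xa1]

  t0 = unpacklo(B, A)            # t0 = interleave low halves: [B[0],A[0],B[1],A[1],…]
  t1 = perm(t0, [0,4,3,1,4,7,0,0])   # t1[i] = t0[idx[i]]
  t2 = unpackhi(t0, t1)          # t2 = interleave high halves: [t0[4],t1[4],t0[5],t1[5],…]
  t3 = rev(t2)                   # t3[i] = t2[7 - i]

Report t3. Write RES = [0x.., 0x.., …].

  t0: 27 9f 07 64 6f 0f b7 01
  t1: 27 6f 64 9f 6f 01 27 27
  t2: 6f 6f 0f 01 b7 27 01 27
  t3: 27 01 27 b7 01 0f 6f 6f

RES = [0x27, 0x01, 0x27, 0xb7, 0x01, 0x0f, 0x6f, 0x6f]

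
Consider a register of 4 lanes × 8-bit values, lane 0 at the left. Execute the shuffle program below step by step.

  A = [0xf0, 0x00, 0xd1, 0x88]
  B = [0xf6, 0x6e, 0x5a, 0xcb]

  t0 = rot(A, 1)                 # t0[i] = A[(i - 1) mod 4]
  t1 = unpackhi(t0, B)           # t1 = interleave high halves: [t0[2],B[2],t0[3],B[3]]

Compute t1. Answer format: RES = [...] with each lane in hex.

RES = [0x00, 0x5a, 0xd1, 0xcb]

  t0: 88 f0 00 d1
  t1: 00 5a d1 cb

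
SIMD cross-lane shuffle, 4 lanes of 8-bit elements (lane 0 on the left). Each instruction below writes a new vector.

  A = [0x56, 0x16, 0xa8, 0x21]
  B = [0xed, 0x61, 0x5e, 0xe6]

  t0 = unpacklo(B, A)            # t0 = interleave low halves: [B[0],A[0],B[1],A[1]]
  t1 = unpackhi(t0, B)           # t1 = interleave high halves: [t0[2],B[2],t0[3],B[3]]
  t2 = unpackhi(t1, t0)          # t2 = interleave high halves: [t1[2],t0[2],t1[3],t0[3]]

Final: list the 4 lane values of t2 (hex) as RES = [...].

→ t0 |ed|56|61|16|
→ t1 |61|5e|16|e6|
→ t2 |16|61|e6|16|

RES = [ 0x16  0x61  0xe6  0x16 ]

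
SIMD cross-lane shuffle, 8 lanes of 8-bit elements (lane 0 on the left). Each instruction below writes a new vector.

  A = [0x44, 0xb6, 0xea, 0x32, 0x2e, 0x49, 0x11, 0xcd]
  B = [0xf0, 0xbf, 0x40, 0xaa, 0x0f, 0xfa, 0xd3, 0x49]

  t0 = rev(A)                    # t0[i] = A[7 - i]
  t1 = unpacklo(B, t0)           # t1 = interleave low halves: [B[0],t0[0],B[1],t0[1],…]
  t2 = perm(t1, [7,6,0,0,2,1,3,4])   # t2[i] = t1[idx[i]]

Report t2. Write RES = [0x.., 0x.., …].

RES = [0x2e, 0xaa, 0xf0, 0xf0, 0xbf, 0xcd, 0x11, 0x40]

  t0: cd 11 49 2e 32 ea b6 44
  t1: f0 cd bf 11 40 49 aa 2e
  t2: 2e aa f0 f0 bf cd 11 40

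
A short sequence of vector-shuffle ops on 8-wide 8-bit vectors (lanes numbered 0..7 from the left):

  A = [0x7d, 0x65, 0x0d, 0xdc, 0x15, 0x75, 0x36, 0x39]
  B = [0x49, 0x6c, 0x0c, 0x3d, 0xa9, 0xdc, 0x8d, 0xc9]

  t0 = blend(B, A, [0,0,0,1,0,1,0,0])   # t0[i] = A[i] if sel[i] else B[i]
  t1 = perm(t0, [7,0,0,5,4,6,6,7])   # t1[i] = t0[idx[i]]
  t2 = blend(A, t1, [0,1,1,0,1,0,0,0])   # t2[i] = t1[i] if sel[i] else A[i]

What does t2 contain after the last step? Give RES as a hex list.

  t0: 49 6c 0c dc a9 75 8d c9
  t1: c9 49 49 75 a9 8d 8d c9
  t2: 7d 49 49 dc a9 75 36 39

RES = [0x7d, 0x49, 0x49, 0xdc, 0xa9, 0x75, 0x36, 0x39]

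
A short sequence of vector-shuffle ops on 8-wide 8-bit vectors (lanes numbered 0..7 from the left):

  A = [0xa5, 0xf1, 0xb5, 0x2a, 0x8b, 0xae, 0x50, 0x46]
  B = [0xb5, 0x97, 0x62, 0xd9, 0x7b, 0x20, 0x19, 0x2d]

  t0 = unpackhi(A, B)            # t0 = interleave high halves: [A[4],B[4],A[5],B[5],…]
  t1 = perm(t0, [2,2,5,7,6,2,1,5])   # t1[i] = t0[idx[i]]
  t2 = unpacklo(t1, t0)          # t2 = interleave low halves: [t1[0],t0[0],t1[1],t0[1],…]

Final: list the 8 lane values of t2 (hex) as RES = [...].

  t0: 8b 7b ae 20 50 19 46 2d
  t1: ae ae 19 2d 46 ae 7b 19
  t2: ae 8b ae 7b 19 ae 2d 20

RES = [0xae, 0x8b, 0xae, 0x7b, 0x19, 0xae, 0x2d, 0x20]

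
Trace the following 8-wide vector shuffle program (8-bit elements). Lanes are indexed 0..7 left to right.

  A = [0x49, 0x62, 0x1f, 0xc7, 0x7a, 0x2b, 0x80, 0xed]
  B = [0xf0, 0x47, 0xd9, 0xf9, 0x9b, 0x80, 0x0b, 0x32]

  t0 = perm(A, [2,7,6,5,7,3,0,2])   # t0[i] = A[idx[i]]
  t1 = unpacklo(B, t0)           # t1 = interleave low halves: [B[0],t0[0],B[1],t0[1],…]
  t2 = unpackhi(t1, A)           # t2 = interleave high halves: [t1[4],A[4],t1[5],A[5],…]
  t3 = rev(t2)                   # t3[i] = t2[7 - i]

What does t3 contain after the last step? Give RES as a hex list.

→ t0 |1f|ed|80|2b|ed|c7|49|1f|
→ t1 |f0|1f|47|ed|d9|80|f9|2b|
→ t2 |d9|7a|80|2b|f9|80|2b|ed|
→ t3 |ed|2b|80|f9|2b|80|7a|d9|

RES = [ 0xed  0x2b  0x80  0xf9  0x2b  0x80  0x7a  0xd9 ]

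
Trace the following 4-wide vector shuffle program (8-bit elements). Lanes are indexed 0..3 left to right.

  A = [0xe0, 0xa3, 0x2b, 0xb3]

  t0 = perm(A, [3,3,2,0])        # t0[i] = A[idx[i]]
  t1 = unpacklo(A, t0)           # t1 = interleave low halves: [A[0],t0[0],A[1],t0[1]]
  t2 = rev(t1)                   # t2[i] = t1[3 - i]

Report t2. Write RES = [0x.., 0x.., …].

  t0: b3 b3 2b e0
  t1: e0 b3 a3 b3
  t2: b3 a3 b3 e0

RES = [ 0xb3  0xa3  0xb3  0xe0 ]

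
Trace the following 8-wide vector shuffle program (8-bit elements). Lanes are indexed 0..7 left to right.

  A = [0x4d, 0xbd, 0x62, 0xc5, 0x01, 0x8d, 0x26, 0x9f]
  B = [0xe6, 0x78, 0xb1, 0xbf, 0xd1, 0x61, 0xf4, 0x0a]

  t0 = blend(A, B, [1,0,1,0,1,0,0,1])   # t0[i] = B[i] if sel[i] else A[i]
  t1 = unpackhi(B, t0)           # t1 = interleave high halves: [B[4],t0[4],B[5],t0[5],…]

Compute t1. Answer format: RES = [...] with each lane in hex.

RES = [ 0xd1  0xd1  0x61  0x8d  0xf4  0x26  0x0a  0x0a ]

t0 = [0xe6, 0xbd, 0xb1, 0xc5, 0xd1, 0x8d, 0x26, 0x0a]
t1 = [0xd1, 0xd1, 0x61, 0x8d, 0xf4, 0x26, 0x0a, 0x0a]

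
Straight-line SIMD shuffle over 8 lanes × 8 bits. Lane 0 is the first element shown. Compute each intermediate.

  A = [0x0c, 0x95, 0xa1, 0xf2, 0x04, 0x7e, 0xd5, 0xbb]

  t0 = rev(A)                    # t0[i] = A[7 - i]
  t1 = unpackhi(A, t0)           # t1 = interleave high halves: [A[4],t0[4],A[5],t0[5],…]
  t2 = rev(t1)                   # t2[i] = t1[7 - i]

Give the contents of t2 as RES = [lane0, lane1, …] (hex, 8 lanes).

RES = [ 0x0c  0xbb  0x95  0xd5  0xa1  0x7e  0xf2  0x04 ]

→ t0 |bb|d5|7e|04|f2|a1|95|0c|
→ t1 |04|f2|7e|a1|d5|95|bb|0c|
→ t2 |0c|bb|95|d5|a1|7e|f2|04|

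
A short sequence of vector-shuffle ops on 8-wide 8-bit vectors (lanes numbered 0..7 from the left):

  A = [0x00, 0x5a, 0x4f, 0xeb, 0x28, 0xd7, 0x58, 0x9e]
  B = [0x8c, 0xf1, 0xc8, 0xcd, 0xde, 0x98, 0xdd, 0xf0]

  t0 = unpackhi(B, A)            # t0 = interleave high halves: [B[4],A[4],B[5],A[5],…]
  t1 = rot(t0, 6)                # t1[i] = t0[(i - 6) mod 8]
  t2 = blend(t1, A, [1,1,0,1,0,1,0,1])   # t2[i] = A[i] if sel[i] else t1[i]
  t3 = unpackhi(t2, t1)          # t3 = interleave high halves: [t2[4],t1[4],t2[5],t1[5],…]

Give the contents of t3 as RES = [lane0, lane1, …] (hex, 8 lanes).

RES = [0xf0, 0xf0, 0xd7, 0x9e, 0xde, 0xde, 0x9e, 0x28]

→ t0 |de|28|98|d7|dd|58|f0|9e|
→ t1 |98|d7|dd|58|f0|9e|de|28|
→ t2 |00|5a|dd|eb|f0|d7|de|9e|
→ t3 |f0|f0|d7|9e|de|de|9e|28|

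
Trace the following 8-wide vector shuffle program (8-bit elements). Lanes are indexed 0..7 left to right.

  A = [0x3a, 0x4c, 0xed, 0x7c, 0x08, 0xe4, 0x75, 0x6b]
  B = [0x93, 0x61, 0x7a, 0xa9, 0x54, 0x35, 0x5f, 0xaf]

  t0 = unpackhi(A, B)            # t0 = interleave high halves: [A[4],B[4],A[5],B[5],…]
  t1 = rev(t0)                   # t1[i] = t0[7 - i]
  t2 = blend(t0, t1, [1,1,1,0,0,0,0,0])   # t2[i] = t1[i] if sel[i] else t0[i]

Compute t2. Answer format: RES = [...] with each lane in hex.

t0 = [0x08, 0x54, 0xe4, 0x35, 0x75, 0x5f, 0x6b, 0xaf]
t1 = [0xaf, 0x6b, 0x5f, 0x75, 0x35, 0xe4, 0x54, 0x08]
t2 = [0xaf, 0x6b, 0x5f, 0x35, 0x75, 0x5f, 0x6b, 0xaf]

RES = [0xaf, 0x6b, 0x5f, 0x35, 0x75, 0x5f, 0x6b, 0xaf]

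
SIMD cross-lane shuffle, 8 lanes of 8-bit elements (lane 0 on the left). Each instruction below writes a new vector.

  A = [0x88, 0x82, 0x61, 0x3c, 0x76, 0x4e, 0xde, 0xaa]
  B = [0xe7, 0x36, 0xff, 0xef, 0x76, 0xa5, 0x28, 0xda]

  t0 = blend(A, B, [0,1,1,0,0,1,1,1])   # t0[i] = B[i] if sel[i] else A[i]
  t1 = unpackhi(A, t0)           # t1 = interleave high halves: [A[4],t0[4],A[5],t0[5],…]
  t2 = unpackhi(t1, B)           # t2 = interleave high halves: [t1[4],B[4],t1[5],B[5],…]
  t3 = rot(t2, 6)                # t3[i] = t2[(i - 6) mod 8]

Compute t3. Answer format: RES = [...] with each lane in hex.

→ t0 |88|36|ff|3c|76|a5|28|da|
→ t1 |76|76|4e|a5|de|28|aa|da|
→ t2 |de|76|28|a5|aa|28|da|da|
→ t3 |28|a5|aa|28|da|da|de|76|

RES = [ 0x28  0xa5  0xaa  0x28  0xda  0xda  0xde  0x76 ]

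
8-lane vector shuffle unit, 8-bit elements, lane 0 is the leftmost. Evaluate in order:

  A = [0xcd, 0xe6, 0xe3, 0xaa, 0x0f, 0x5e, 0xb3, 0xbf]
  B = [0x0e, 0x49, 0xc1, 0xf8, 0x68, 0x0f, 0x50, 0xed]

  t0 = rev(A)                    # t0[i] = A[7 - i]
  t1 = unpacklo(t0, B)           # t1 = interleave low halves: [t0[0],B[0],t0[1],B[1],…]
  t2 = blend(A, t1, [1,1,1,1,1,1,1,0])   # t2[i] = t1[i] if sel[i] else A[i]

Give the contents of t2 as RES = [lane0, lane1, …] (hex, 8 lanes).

  t0: bf b3 5e 0f aa e3 e6 cd
  t1: bf 0e b3 49 5e c1 0f f8
  t2: bf 0e b3 49 5e c1 0f bf

RES = [0xbf, 0x0e, 0xb3, 0x49, 0x5e, 0xc1, 0x0f, 0xbf]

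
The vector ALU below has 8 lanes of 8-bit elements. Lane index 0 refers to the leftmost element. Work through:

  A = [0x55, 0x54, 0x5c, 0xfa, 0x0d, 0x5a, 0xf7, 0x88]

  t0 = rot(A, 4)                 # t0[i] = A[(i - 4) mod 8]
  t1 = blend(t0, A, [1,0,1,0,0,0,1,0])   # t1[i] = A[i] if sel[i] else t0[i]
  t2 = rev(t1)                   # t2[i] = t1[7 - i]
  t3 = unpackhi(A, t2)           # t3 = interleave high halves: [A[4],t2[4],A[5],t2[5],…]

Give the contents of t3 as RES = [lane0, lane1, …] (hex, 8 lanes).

→ t0 |0d|5a|f7|88|55|54|5c|fa|
→ t1 |55|5a|5c|88|55|54|f7|fa|
→ t2 |fa|f7|54|55|88|5c|5a|55|
→ t3 |0d|88|5a|5c|f7|5a|88|55|

RES = [0x0d, 0x88, 0x5a, 0x5c, 0xf7, 0x5a, 0x88, 0x55]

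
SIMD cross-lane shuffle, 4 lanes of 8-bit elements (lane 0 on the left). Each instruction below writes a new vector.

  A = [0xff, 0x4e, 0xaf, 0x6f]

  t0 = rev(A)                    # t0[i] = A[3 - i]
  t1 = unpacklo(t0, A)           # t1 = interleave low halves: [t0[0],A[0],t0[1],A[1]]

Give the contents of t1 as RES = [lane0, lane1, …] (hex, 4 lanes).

  t0: 6f af 4e ff
  t1: 6f ff af 4e

RES = [0x6f, 0xff, 0xaf, 0x4e]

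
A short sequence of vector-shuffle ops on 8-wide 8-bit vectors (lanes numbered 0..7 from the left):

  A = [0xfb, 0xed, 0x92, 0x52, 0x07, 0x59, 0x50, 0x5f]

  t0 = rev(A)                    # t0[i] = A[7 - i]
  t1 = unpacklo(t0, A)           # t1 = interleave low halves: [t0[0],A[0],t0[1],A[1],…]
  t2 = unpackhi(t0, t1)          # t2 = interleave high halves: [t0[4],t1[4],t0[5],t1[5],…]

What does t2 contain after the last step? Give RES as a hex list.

RES = [0x52, 0x59, 0x92, 0x92, 0xed, 0x07, 0xfb, 0x52]

t0 = [0x5f, 0x50, 0x59, 0x07, 0x52, 0x92, 0xed, 0xfb]
t1 = [0x5f, 0xfb, 0x50, 0xed, 0x59, 0x92, 0x07, 0x52]
t2 = [0x52, 0x59, 0x92, 0x92, 0xed, 0x07, 0xfb, 0x52]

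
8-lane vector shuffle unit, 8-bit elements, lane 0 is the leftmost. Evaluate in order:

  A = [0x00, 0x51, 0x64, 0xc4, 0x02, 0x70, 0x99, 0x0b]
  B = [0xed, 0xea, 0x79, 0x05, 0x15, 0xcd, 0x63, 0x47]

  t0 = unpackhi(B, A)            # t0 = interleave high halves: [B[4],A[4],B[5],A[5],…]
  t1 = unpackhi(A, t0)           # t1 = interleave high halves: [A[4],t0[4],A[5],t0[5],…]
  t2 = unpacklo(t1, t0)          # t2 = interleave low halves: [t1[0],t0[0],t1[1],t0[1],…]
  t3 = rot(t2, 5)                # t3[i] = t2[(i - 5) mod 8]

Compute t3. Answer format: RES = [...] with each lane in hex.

t0 = [0x15, 0x02, 0xcd, 0x70, 0x63, 0x99, 0x47, 0x0b]
t1 = [0x02, 0x63, 0x70, 0x99, 0x99, 0x47, 0x0b, 0x0b]
t2 = [0x02, 0x15, 0x63, 0x02, 0x70, 0xcd, 0x99, 0x70]
t3 = [0x02, 0x70, 0xcd, 0x99, 0x70, 0x02, 0x15, 0x63]

RES = [ 0x02  0x70  0xcd  0x99  0x70  0x02  0x15  0x63 ]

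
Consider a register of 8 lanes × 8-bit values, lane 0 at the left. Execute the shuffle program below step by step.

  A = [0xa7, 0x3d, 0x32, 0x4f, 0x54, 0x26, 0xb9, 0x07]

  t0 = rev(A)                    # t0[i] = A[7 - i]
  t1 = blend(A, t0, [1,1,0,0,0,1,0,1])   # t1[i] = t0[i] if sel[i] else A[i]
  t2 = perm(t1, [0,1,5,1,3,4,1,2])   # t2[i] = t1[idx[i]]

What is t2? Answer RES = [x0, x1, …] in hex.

RES = [0x07, 0xb9, 0x32, 0xb9, 0x4f, 0x54, 0xb9, 0x32]

t0 = [0x07, 0xb9, 0x26, 0x54, 0x4f, 0x32, 0x3d, 0xa7]
t1 = [0x07, 0xb9, 0x32, 0x4f, 0x54, 0x32, 0xb9, 0xa7]
t2 = [0x07, 0xb9, 0x32, 0xb9, 0x4f, 0x54, 0xb9, 0x32]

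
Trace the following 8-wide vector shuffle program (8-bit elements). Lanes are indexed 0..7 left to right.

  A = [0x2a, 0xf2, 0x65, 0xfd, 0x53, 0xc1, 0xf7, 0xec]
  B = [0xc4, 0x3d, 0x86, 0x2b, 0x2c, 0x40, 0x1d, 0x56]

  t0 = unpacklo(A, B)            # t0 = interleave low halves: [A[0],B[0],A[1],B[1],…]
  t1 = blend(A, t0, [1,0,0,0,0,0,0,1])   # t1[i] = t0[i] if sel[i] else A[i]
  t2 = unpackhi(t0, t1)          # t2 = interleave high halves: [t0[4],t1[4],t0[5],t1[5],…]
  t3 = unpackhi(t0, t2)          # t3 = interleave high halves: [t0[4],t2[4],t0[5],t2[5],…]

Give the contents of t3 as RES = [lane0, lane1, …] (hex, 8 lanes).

→ t0 |2a|c4|f2|3d|65|86|fd|2b|
→ t1 |2a|f2|65|fd|53|c1|f7|2b|
→ t2 |65|53|86|c1|fd|f7|2b|2b|
→ t3 |65|fd|86|f7|fd|2b|2b|2b|

RES = [ 0x65  0xfd  0x86  0xf7  0xfd  0x2b  0x2b  0x2b ]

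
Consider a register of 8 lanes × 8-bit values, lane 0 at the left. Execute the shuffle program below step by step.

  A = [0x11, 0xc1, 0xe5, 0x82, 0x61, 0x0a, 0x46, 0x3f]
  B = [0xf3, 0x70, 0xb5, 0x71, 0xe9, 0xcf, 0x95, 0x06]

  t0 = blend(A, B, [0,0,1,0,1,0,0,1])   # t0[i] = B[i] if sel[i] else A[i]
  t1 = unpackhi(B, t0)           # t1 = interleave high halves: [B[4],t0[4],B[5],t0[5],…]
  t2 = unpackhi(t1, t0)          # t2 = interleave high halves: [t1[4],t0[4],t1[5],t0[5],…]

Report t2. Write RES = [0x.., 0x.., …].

  t0: 11 c1 b5 82 e9 0a 46 06
  t1: e9 e9 cf 0a 95 46 06 06
  t2: 95 e9 46 0a 06 46 06 06

RES = [ 0x95  0xe9  0x46  0x0a  0x06  0x46  0x06  0x06 ]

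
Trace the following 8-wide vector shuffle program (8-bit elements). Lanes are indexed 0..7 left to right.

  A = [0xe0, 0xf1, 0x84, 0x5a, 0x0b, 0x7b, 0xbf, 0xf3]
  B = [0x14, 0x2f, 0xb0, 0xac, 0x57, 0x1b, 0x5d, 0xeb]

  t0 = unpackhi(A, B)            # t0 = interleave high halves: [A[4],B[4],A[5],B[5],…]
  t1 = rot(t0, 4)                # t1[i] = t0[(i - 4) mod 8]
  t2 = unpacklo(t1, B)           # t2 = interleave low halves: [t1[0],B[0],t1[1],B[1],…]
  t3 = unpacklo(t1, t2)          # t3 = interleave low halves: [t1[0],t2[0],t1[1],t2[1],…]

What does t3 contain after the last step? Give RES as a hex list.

→ t0 |0b|57|7b|1b|bf|5d|f3|eb|
→ t1 |bf|5d|f3|eb|0b|57|7b|1b|
→ t2 |bf|14|5d|2f|f3|b0|eb|ac|
→ t3 |bf|bf|5d|14|f3|5d|eb|2f|

RES = [0xbf, 0xbf, 0x5d, 0x14, 0xf3, 0x5d, 0xeb, 0x2f]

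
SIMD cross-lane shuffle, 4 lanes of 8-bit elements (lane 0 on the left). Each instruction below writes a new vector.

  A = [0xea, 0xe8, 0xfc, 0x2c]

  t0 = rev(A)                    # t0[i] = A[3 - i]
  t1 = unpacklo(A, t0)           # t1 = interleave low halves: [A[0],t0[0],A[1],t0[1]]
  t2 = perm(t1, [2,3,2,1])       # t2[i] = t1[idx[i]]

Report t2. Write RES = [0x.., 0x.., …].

RES = [0xe8, 0xfc, 0xe8, 0x2c]

→ t0 |2c|fc|e8|ea|
→ t1 |ea|2c|e8|fc|
→ t2 |e8|fc|e8|2c|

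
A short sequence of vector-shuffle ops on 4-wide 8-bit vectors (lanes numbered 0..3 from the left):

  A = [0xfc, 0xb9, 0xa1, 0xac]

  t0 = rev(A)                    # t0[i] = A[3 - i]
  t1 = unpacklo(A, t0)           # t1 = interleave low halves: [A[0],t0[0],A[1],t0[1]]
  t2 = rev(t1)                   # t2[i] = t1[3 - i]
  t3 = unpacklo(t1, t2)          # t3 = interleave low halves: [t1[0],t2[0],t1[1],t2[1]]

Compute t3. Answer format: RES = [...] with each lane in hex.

  t0: ac a1 b9 fc
  t1: fc ac b9 a1
  t2: a1 b9 ac fc
  t3: fc a1 ac b9

RES = [ 0xfc  0xa1  0xac  0xb9 ]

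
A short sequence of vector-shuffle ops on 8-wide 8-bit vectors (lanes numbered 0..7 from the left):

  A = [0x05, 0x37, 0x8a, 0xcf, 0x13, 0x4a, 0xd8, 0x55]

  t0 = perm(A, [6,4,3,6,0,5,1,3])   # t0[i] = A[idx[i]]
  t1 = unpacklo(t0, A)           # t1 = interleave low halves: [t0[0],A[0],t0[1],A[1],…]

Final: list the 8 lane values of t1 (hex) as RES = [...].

  t0: d8 13 cf d8 05 4a 37 cf
  t1: d8 05 13 37 cf 8a d8 cf

RES = [ 0xd8  0x05  0x13  0x37  0xcf  0x8a  0xd8  0xcf ]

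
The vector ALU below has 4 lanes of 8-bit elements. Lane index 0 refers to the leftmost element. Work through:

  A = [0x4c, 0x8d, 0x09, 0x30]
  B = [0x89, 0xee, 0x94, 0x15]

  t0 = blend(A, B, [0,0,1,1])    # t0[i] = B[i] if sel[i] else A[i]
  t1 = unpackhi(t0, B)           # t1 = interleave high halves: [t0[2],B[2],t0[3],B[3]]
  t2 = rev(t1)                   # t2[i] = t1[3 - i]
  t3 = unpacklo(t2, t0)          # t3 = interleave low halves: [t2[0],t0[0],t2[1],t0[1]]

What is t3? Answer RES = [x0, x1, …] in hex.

RES = [ 0x15  0x4c  0x15  0x8d ]

t0 = [0x4c, 0x8d, 0x94, 0x15]
t1 = [0x94, 0x94, 0x15, 0x15]
t2 = [0x15, 0x15, 0x94, 0x94]
t3 = [0x15, 0x4c, 0x15, 0x8d]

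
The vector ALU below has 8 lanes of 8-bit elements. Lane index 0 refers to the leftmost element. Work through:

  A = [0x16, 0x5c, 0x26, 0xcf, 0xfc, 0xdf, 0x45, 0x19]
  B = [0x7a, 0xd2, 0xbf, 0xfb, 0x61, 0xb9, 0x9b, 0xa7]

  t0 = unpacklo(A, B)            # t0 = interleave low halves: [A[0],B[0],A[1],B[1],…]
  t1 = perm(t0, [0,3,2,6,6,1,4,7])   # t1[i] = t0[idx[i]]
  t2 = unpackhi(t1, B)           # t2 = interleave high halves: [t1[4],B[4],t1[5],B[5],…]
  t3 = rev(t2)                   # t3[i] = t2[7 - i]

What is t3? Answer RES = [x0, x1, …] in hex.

RES = [ 0xa7  0xfb  0x9b  0x26  0xb9  0x7a  0x61  0xcf ]

t0 = [0x16, 0x7a, 0x5c, 0xd2, 0x26, 0xbf, 0xcf, 0xfb]
t1 = [0x16, 0xd2, 0x5c, 0xcf, 0xcf, 0x7a, 0x26, 0xfb]
t2 = [0xcf, 0x61, 0x7a, 0xb9, 0x26, 0x9b, 0xfb, 0xa7]
t3 = [0xa7, 0xfb, 0x9b, 0x26, 0xb9, 0x7a, 0x61, 0xcf]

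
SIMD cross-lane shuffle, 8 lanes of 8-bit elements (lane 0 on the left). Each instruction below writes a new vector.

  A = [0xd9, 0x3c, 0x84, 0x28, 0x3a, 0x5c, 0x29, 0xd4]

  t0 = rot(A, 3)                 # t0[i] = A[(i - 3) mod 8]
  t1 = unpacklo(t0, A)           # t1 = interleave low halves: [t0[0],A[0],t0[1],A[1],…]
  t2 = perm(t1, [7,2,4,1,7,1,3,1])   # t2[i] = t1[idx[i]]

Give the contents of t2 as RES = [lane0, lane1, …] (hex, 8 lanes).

RES = [ 0x28  0x29  0xd4  0xd9  0x28  0xd9  0x3c  0xd9 ]

→ t0 |5c|29|d4|d9|3c|84|28|3a|
→ t1 |5c|d9|29|3c|d4|84|d9|28|
→ t2 |28|29|d4|d9|28|d9|3c|d9|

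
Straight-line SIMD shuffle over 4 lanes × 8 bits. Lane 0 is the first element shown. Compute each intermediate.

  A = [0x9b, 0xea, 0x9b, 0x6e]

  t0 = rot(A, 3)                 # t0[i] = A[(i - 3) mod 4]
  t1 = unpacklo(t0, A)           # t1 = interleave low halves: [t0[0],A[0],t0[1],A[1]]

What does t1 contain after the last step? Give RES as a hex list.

RES = [0xea, 0x9b, 0x9b, 0xea]

→ t0 |ea|9b|6e|9b|
→ t1 |ea|9b|9b|ea|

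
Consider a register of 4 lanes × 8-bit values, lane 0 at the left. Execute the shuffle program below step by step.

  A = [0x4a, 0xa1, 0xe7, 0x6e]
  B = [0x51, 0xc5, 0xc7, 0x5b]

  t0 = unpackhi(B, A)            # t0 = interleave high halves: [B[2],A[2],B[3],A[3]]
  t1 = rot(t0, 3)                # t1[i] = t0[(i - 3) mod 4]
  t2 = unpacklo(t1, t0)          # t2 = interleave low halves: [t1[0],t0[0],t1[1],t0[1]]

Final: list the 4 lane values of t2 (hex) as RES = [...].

RES = [0xe7, 0xc7, 0x5b, 0xe7]

→ t0 |c7|e7|5b|6e|
→ t1 |e7|5b|6e|c7|
→ t2 |e7|c7|5b|e7|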